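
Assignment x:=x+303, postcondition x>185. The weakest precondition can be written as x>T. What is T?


Formula: wp(x:=E, P) = P[E/x] (substitute E for x in postcondition)
Step 1: Postcondition: x>185
Step 2: Substitute x+303 for x: x+303>185
Step 3: Solve for x: x > 185-303 = -118

-118


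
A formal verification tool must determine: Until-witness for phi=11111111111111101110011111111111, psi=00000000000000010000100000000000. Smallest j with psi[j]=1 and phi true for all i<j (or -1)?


(phi U psi) at 0: need smallest j with psi[j]=1 and phi[i]=1 for all i in [0,j).
Scan from step 0:
  step 0: phi=1, psi=0 -> continue
  step 1: phi=1, psi=0 -> continue
  step 2: phi=1, psi=0 -> continue
  step 3: phi=1, psi=0 -> continue
  step 15: psi=1 and phi held for [0,15) -> witness found
Witness step = 15

15


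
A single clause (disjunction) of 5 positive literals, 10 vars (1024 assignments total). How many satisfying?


Step 1: Total=2^10=1024
Step 2: Unsat when all 5 false: 2^5=32
Step 3: Sat=1024-32=992

992


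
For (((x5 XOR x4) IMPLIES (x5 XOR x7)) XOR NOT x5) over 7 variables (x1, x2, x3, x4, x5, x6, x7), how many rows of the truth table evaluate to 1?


Formula: (((x5 XOR x4) IMPLIES (x5 XOR x7)) XOR NOT x5) over 7 vars (128 rows)
Evaluate each row (x1, x2, x3, x4, x5, x6, x7 as bits, MSB first):
  row 0 [0000000]: (((0 XOR 0) IMPLIES (0 XOR 0)) XOR NOT 0) -> 0
  row 1 [0000001]: (((0 XOR 0) IMPLIES (0 XOR 1)) XOR NOT 0) -> 0
  row 2 [0000010]: (((0 XOR 0) IMPLIES (0 XOR 0)) XOR NOT 0) -> 0
  row 3 [0000011]: (((0 XOR 0) IMPLIES (0 XOR 1)) XOR NOT 0) -> 0
  row 4 [0000100]: (((1 XOR 0) IMPLIES (1 XOR 0)) XOR NOT 1) -> 1
  (every remaining row is evaluated the same way; all 128 results are listed next)
Full result column, 8 rows per line (x1,x2,x3,x4 fixed per line; x5,x6,x7 runs 000..111 left to right):
  rows 0-7 [x1,x2,x3,x4=0000]: 00001010  (ones: 2)
  rows 8-15 [x1,x2,x3,x4=0001]: 10101111  (ones: 6)
  rows 16-23 [x1,x2,x3,x4=0010]: 00001010  (ones: 2)
  rows 24-31 [x1,x2,x3,x4=0011]: 10101111  (ones: 6)
  rows 32-39 [x1,x2,x3,x4=0100]: 00001010  (ones: 2)
  rows 40-47 [x1,x2,x3,x4=0101]: 10101111  (ones: 6)
  rows 48-55 [x1,x2,x3,x4=0110]: 00001010  (ones: 2)
  rows 56-63 [x1,x2,x3,x4=0111]: 10101111  (ones: 6)
  rows 64-71 [x1,x2,x3,x4=1000]: 00001010  (ones: 2)
  rows 72-79 [x1,x2,x3,x4=1001]: 10101111  (ones: 6)
  rows 80-87 [x1,x2,x3,x4=1010]: 00001010  (ones: 2)
  rows 88-95 [x1,x2,x3,x4=1011]: 10101111  (ones: 6)
  rows 96-103 [x1,x2,x3,x4=1100]: 00001010  (ones: 2)
  rows 104-111 [x1,x2,x3,x4=1101]: 10101111  (ones: 6)
  rows 112-119 [x1,x2,x3,x4=1110]: 00001010  (ones: 2)
  rows 120-127 [x1,x2,x3,x4=1111]: 10101111  (ones: 6)
Count of 1-rows = 2+6+2+6+2+6+2+6+2+6+2+6+2+6+2+6 = 64

64


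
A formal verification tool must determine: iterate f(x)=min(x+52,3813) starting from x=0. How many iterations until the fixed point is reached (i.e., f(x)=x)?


Step 1: x=0, cap=3813, increment=52
Step 2: x grows by 52 each step until capped at 3813; fixed point is x=3813
Step 3: iterations = ceil(3813/52) = 74

74


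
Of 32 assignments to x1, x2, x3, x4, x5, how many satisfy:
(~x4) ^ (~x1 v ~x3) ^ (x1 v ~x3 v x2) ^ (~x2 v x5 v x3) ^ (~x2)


CNF with 5 clauses over 5 vars (32 assignments).
An assignment satisfies CNF iff every clause has >=1 true literal.
Check each row (bits = x1,x2,x3,x4,x5; clause T/F shown):
  row 0 [00000]: clauses=TTTTT -> 1
  row 1 [00001]: clauses=TTTTT -> 1
  row 2 [00010]: clauses=FTTTT -> 0
  row 3 [00011]: clauses=FTTTT -> 0
  row 4 [00100]: clauses=TTFTT -> 0
  row 5 [00101]: clauses=TTFTT -> 0
  row 6 [00110]: clauses=FTFTT -> 0
  row 7 [00111]: clauses=FTFTT -> 0
  row 8 [01000]: clauses=TTTFF -> 0
  row 9 [01001]: clauses=TTTTF -> 0
  row 10 [01010]: clauses=FTTFF -> 0
  row 11 [01011]: clauses=FTTTF -> 0
  row 12 [01100]: clauses=TTTTF -> 0
  row 13 [01101]: clauses=TTTTF -> 0
  row 14 [01110]: clauses=FTTTF -> 0
  row 15 [01111]: clauses=FTTTF -> 0
  row 16 [10000]: clauses=TTTTT -> 1
  row 17 [10001]: clauses=TTTTT -> 1
  row 18 [10010]: clauses=FTTTT -> 0
  row 19 [10011]: clauses=FTTTT -> 0
  row 20 [10100]: clauses=TFTTT -> 0
  row 21 [10101]: clauses=TFTTT -> 0
  row 22 [10110]: clauses=FFTTT -> 0
  row 23 [10111]: clauses=FFTTT -> 0
  row 24 [11000]: clauses=TTTFF -> 0
  row 25 [11001]: clauses=TTTTF -> 0
  row 26 [11010]: clauses=FTTFF -> 0
  row 27 [11011]: clauses=FTTTF -> 0
  row 28 [11100]: clauses=TFTTF -> 0
  row 29 [11101]: clauses=TFTTF -> 0
  row 30 [11110]: clauses=FFTTF -> 0
  row 31 [11111]: clauses=FFTTF -> 0
Full result column, 8 rows per line (x1,x2 fixed per line; x3,x4,x5 runs 000..111 left to right):
  rows 0-7 [x1,x2=00]: 11000000  (ones: 2)
  rows 8-15 [x1,x2=01]: 00000000  (ones: 0)
  rows 16-23 [x1,x2=10]: 11000000  (ones: 2)
  rows 24-31 [x1,x2=11]: 00000000  (ones: 0)
Satisfying assignments = 2+0+2+0 = 4

4


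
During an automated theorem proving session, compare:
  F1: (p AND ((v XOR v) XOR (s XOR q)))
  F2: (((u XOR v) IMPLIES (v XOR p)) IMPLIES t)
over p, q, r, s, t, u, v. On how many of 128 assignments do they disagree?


F1 = (p AND ((v XOR v) XOR (s XOR q)))
F2 = (((u XOR v) IMPLIES (v XOR p)) IMPLIES t)
Evaluate both on each of 128 rows (bits = p,q,r,s,t,u,v):
  row 0 [0000000]: F1=0 F2=0 -> 0
  row 1 [0000001]: F1=0 F2=0 -> 0
  row 2 [0000010]: F1=0 F2=1 (differ) -> 1
  row 3 [0000011]: F1=0 F2=0 -> 0
  row 4 [0000100]: F1=0 F2=1 (differ) -> 1
  (every remaining row is evaluated the same way; all 128 results are listed next)
Full result column, 8 rows per line (p,q,r,s fixed per line; t,u,v runs 000..111 left to right):
  rows 0-7 [p,q,r,s=0000]: 00101111  (ones: 5)
  rows 8-15 [p,q,r,s=0001]: 00101111  (ones: 5)
  rows 16-23 [p,q,r,s=0010]: 00101111  (ones: 5)
  rows 24-31 [p,q,r,s=0011]: 00101111  (ones: 5)
  rows 32-39 [p,q,r,s=0100]: 00101111  (ones: 5)
  rows 40-47 [p,q,r,s=0101]: 00101111  (ones: 5)
  rows 48-55 [p,q,r,s=0110]: 00101111  (ones: 5)
  rows 56-63 [p,q,r,s=0111]: 00101111  (ones: 5)
  rows 64-71 [p,q,r,s=1000]: 01001111  (ones: 5)
  rows 72-79 [p,q,r,s=1001]: 10110000  (ones: 3)
  rows 80-87 [p,q,r,s=1010]: 01001111  (ones: 5)
  rows 88-95 [p,q,r,s=1011]: 10110000  (ones: 3)
  rows 96-103 [p,q,r,s=1100]: 10110000  (ones: 3)
  rows 104-111 [p,q,r,s=1101]: 01001111  (ones: 5)
  rows 112-119 [p,q,r,s=1110]: 10110000  (ones: 3)
  rows 120-127 [p,q,r,s=1111]: 01001111  (ones: 5)
Disagreements = 5+5+5+5+5+5+5+5+5+3+5+3+3+5+3+5 = 72

72


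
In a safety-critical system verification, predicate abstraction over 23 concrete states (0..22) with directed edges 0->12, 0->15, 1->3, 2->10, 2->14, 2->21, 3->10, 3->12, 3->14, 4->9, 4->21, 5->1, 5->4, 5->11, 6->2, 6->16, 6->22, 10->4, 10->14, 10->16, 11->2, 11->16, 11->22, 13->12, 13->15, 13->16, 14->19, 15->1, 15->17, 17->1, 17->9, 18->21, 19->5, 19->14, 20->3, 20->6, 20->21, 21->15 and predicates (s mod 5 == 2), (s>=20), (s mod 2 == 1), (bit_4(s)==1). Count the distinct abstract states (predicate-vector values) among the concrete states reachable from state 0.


BFS from 0:
Concrete reachable: {0, 1, 2, 3, 4, 5, 9, 10, 11, 12, 14, 15, 16, 17, 19, 21, 22}
Abstract via predicates (s mod 5 == 2), (s>=20), (s mod 2 == 1), (bit_4(s)==1):
  (0,0,0,0) <- {0, 4, 10, 14}
  (0,0,0,1) <- {16}
  (0,0,1,0) <- {1, 3, 5, 9, 11, 15}
  (0,0,1,1) <- {19}
  (0,1,1,1) <- {21}
  (1,0,0,0) <- {2, 12}
  (1,0,1,1) <- {17}
  (1,1,0,1) <- {22}
Distinct abstract states = 8

8


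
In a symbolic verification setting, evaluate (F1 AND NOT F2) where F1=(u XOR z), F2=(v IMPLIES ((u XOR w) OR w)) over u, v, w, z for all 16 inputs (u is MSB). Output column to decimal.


F1 = (u XOR z)
F2 = (v IMPLIES ((u XOR w) OR w))
Counterexample to F1=>F2 is where F1=1 and F2=0.
Evaluate each row (bits = u,v,w,z, MSB first):
  row 0 [0000]: F1=0 F2=1 -> F1&~F2 -> 0
  row 1 [0001]: F1=1 F2=1 -> F1&~F2 -> 0
  row 2 [0010]: F1=0 F2=1 -> F1&~F2 -> 0
  row 3 [0011]: F1=1 F2=1 -> F1&~F2 -> 0
  row 4 [0100]: F1=0 F2=0 -> F1&~F2 -> 0
  row 5 [0101]: F1=1 F2=0 -> F1&~F2 -> 1
  row 6 [0110]: F1=0 F2=1 -> F1&~F2 -> 0
  row 7 [0111]: F1=1 F2=1 -> F1&~F2 -> 0
  row 8 [1000]: F1=1 F2=1 -> F1&~F2 -> 0
  row 9 [1001]: F1=0 F2=1 -> F1&~F2 -> 0
  row 10 [1010]: F1=1 F2=1 -> F1&~F2 -> 0
  row 11 [1011]: F1=0 F2=1 -> F1&~F2 -> 0
  row 12 [1100]: F1=1 F2=1 -> F1&~F2 -> 0
  row 13 [1101]: F1=0 F2=1 -> F1&~F2 -> 0
  row 14 [1110]: F1=1 F2=1 -> F1&~F2 -> 0
  row 15 [1111]: F1=0 F2=1 -> F1&~F2 -> 0
Full result column, 4 rows per line (u,v fixed per line; w,z runs 00..11 left to right):
  rows 0-3 [u,v=00]: 0000  = hex 0
  rows 4-7 [u,v=01]: 0100  = hex 4
  rows 8-11 [u,v=10]: 0000  = hex 0
  rows 12-15 [u,v=11]: 0000  = hex 0
Counterexample vector (row 0 .. row 15) = 0000010000000000
Output column grouped in 4s = 0000 0100 0000 0000 = 0x0400
Convert to decimal digit by digit (value = value*16 + digit):
  0 -> 0
  0*16 + 4 = 4
  4*16 + 0 = 64
  64*16 + 0 = 1024
Decimal = 1024

1024


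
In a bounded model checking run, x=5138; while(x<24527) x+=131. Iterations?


Step 1: x goes from 5138 toward 24527 by 131; the body runs while x<24527, so iterations = ceil((bound-start)/step)
Step 2: Distance=19389
Step 3: ceil(19389/131)=149

149


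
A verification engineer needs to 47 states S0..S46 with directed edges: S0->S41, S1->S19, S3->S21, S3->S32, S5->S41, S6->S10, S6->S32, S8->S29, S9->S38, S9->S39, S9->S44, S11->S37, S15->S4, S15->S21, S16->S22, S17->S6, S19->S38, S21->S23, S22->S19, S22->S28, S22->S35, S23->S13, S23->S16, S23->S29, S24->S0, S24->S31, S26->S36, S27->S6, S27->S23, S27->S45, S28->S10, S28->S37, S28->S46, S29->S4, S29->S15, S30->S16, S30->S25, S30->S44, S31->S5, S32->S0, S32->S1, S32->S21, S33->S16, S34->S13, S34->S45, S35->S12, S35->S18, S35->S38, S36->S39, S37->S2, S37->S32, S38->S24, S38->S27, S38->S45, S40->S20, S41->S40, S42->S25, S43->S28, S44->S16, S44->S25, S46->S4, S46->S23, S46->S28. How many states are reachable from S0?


BFS from S0:
  layer 0: {S0}
  layer 1: {S41}
  layer 2: {S40}
  layer 3: {S20}
Reachable set: {S0, S20, S40, S41}
Count = 4

4


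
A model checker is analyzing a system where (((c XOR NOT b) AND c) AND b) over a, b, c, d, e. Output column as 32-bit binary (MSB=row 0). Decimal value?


Formula: (((c XOR NOT b) AND c) AND b) over a, b, c, d, e (32 rows)
Evaluate each row (bits = a,b,c,d,e, MSB first):
  row 0 [00000]: (((0 XOR NOT 0) AND 0) AND 0) -> 0
  row 1 [00001]: (((0 XOR NOT 0) AND 0) AND 0) -> 0
  row 2 [00010]: (((0 XOR NOT 0) AND 0) AND 0) -> 0
  row 3 [00011]: (((0 XOR NOT 0) AND 0) AND 0) -> 0
  row 4 [00100]: (((1 XOR NOT 0) AND 1) AND 0) -> 0
  row 5 [00101]: (((1 XOR NOT 0) AND 1) AND 0) -> 0
  row 6 [00110]: (((1 XOR NOT 0) AND 1) AND 0) -> 0
  row 7 [00111]: (((1 XOR NOT 0) AND 1) AND 0) -> 0
  row 8 [01000]: (((0 XOR NOT 1) AND 0) AND 1) -> 0
  row 9 [01001]: (((0 XOR NOT 1) AND 0) AND 1) -> 0
  row 10 [01010]: (((0 XOR NOT 1) AND 0) AND 1) -> 0
  row 11 [01011]: (((0 XOR NOT 1) AND 0) AND 1) -> 0
  row 12 [01100]: (((1 XOR NOT 1) AND 1) AND 1) -> 1
  row 13 [01101]: (((1 XOR NOT 1) AND 1) AND 1) -> 1
  row 14 [01110]: (((1 XOR NOT 1) AND 1) AND 1) -> 1
  row 15 [01111]: (((1 XOR NOT 1) AND 1) AND 1) -> 1
  row 16 [10000]: (((0 XOR NOT 0) AND 0) AND 0) -> 0
  row 17 [10001]: (((0 XOR NOT 0) AND 0) AND 0) -> 0
  row 18 [10010]: (((0 XOR NOT 0) AND 0) AND 0) -> 0
  row 19 [10011]: (((0 XOR NOT 0) AND 0) AND 0) -> 0
  row 20 [10100]: (((1 XOR NOT 0) AND 1) AND 0) -> 0
  row 21 [10101]: (((1 XOR NOT 0) AND 1) AND 0) -> 0
  row 22 [10110]: (((1 XOR NOT 0) AND 1) AND 0) -> 0
  row 23 [10111]: (((1 XOR NOT 0) AND 1) AND 0) -> 0
  row 24 [11000]: (((0 XOR NOT 1) AND 0) AND 1) -> 0
  row 25 [11001]: (((0 XOR NOT 1) AND 0) AND 1) -> 0
  row 26 [11010]: (((0 XOR NOT 1) AND 0) AND 1) -> 0
  row 27 [11011]: (((0 XOR NOT 1) AND 0) AND 1) -> 0
  row 28 [11100]: (((1 XOR NOT 1) AND 1) AND 1) -> 1
  row 29 [11101]: (((1 XOR NOT 1) AND 1) AND 1) -> 1
  row 30 [11110]: (((1 XOR NOT 1) AND 1) AND 1) -> 1
  row 31 [11111]: (((1 XOR NOT 1) AND 1) AND 1) -> 1
Full result column, 4 rows per line (a,b,c fixed per line; d,e runs 00..11 left to right):
  rows 0-3 [a,b,c=000]: 0000  = hex 0
  rows 4-7 [a,b,c=001]: 0000  = hex 0
  rows 8-11 [a,b,c=010]: 0000  = hex 0
  rows 12-15 [a,b,c=011]: 1111  = hex F
  rows 16-19 [a,b,c=100]: 0000  = hex 0
  rows 20-23 [a,b,c=101]: 0000  = hex 0
  rows 24-27 [a,b,c=110]: 0000  = hex 0
  rows 28-31 [a,b,c=111]: 1111  = hex F
Output column (row 0 .. row 31) = 00000000000011110000000000001111
Output column grouped in 4s = 0000 0000 0000 1111 0000 0000 0000 1111 = 0x000F000F
Convert to decimal digit by digit (value = value*16 + digit):
  0 -> 0
  0*16 + 0 = 0
  0*16 + 0 = 0
  0*16 + 15 (F) = 15
  15*16 + 0 = 240
  240*16 + 0 = 3840
  3840*16 + 0 = 61440
  61440*16 + 15 (F) = 983055
Decimal = 983055

983055


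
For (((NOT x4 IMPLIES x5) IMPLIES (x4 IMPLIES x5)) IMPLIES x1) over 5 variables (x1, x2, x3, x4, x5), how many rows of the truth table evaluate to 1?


Formula: (((NOT x4 IMPLIES x5) IMPLIES (x4 IMPLIES x5)) IMPLIES x1) over 5 vars (32 rows)
Evaluate each row (x1, x2, x3, x4, x5 as bits, MSB first):
  row 0 [00000]: (((NOT 0 IMPLIES 0) IMPLIES (0 IMPLIES 0)) IMPLIES 0) -> 0
  row 1 [00001]: (((NOT 0 IMPLIES 1) IMPLIES (0 IMPLIES 1)) IMPLIES 0) -> 0
  row 2 [00010]: (((NOT 1 IMPLIES 0) IMPLIES (1 IMPLIES 0)) IMPLIES 0) -> 1
  row 3 [00011]: (((NOT 1 IMPLIES 1) IMPLIES (1 IMPLIES 1)) IMPLIES 0) -> 0
  row 4 [00100]: (((NOT 0 IMPLIES 0) IMPLIES (0 IMPLIES 0)) IMPLIES 0) -> 0
  row 5 [00101]: (((NOT 0 IMPLIES 1) IMPLIES (0 IMPLIES 1)) IMPLIES 0) -> 0
  row 6 [00110]: (((NOT 1 IMPLIES 0) IMPLIES (1 IMPLIES 0)) IMPLIES 0) -> 1
  row 7 [00111]: (((NOT 1 IMPLIES 1) IMPLIES (1 IMPLIES 1)) IMPLIES 0) -> 0
  row 8 [01000]: (((NOT 0 IMPLIES 0) IMPLIES (0 IMPLIES 0)) IMPLIES 0) -> 0
  row 9 [01001]: (((NOT 0 IMPLIES 1) IMPLIES (0 IMPLIES 1)) IMPLIES 0) -> 0
  row 10 [01010]: (((NOT 1 IMPLIES 0) IMPLIES (1 IMPLIES 0)) IMPLIES 0) -> 1
  row 11 [01011]: (((NOT 1 IMPLIES 1) IMPLIES (1 IMPLIES 1)) IMPLIES 0) -> 0
  row 12 [01100]: (((NOT 0 IMPLIES 0) IMPLIES (0 IMPLIES 0)) IMPLIES 0) -> 0
  row 13 [01101]: (((NOT 0 IMPLIES 1) IMPLIES (0 IMPLIES 1)) IMPLIES 0) -> 0
  row 14 [01110]: (((NOT 1 IMPLIES 0) IMPLIES (1 IMPLIES 0)) IMPLIES 0) -> 1
  row 15 [01111]: (((NOT 1 IMPLIES 1) IMPLIES (1 IMPLIES 1)) IMPLIES 0) -> 0
  row 16 [10000]: (((NOT 0 IMPLIES 0) IMPLIES (0 IMPLIES 0)) IMPLIES 1) -> 1
  row 17 [10001]: (((NOT 0 IMPLIES 1) IMPLIES (0 IMPLIES 1)) IMPLIES 1) -> 1
  row 18 [10010]: (((NOT 1 IMPLIES 0) IMPLIES (1 IMPLIES 0)) IMPLIES 1) -> 1
  row 19 [10011]: (((NOT 1 IMPLIES 1) IMPLIES (1 IMPLIES 1)) IMPLIES 1) -> 1
  row 20 [10100]: (((NOT 0 IMPLIES 0) IMPLIES (0 IMPLIES 0)) IMPLIES 1) -> 1
  row 21 [10101]: (((NOT 0 IMPLIES 1) IMPLIES (0 IMPLIES 1)) IMPLIES 1) -> 1
  row 22 [10110]: (((NOT 1 IMPLIES 0) IMPLIES (1 IMPLIES 0)) IMPLIES 1) -> 1
  row 23 [10111]: (((NOT 1 IMPLIES 1) IMPLIES (1 IMPLIES 1)) IMPLIES 1) -> 1
  row 24 [11000]: (((NOT 0 IMPLIES 0) IMPLIES (0 IMPLIES 0)) IMPLIES 1) -> 1
  row 25 [11001]: (((NOT 0 IMPLIES 1) IMPLIES (0 IMPLIES 1)) IMPLIES 1) -> 1
  row 26 [11010]: (((NOT 1 IMPLIES 0) IMPLIES (1 IMPLIES 0)) IMPLIES 1) -> 1
  row 27 [11011]: (((NOT 1 IMPLIES 1) IMPLIES (1 IMPLIES 1)) IMPLIES 1) -> 1
  row 28 [11100]: (((NOT 0 IMPLIES 0) IMPLIES (0 IMPLIES 0)) IMPLIES 1) -> 1
  row 29 [11101]: (((NOT 0 IMPLIES 1) IMPLIES (0 IMPLIES 1)) IMPLIES 1) -> 1
  row 30 [11110]: (((NOT 1 IMPLIES 0) IMPLIES (1 IMPLIES 0)) IMPLIES 1) -> 1
  row 31 [11111]: (((NOT 1 IMPLIES 1) IMPLIES (1 IMPLIES 1)) IMPLIES 1) -> 1
Full result column, 8 rows per line (x1,x2 fixed per line; x3,x4,x5 runs 000..111 left to right):
  rows 0-7 [x1,x2=00]: 00100010  (ones: 2)
  rows 8-15 [x1,x2=01]: 00100010  (ones: 2)
  rows 16-23 [x1,x2=10]: 11111111  (ones: 8)
  rows 24-31 [x1,x2=11]: 11111111  (ones: 8)
Count of 1-rows = 2+2+8+8 = 20

20


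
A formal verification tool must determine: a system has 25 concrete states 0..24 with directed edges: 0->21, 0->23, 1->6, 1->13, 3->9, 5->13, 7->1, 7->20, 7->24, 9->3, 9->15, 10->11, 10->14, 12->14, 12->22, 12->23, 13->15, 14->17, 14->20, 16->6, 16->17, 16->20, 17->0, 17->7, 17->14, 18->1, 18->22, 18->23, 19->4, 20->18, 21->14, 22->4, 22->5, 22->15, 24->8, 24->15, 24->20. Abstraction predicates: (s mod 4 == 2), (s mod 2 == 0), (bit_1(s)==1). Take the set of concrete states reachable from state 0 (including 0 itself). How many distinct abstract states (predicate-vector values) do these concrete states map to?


BFS from 0:
Concrete reachable: {0, 1, 4, 5, 6, 7, 8, 13, 14, 15, 17, 18, 20, 21, 22, 23, 24}
Abstract via predicates (s mod 4 == 2), (s mod 2 == 0), (bit_1(s)==1):
  (0,0,0) <- {1, 5, 13, 17, 21}
  (0,0,1) <- {7, 15, 23}
  (0,1,0) <- {0, 4, 8, 20, 24}
  (1,1,1) <- {6, 14, 18, 22}
Distinct abstract states = 4

4


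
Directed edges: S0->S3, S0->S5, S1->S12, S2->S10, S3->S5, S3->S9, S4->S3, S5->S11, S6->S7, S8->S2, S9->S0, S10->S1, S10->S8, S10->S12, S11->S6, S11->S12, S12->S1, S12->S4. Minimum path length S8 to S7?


BFS layer-by-layer from S8:
  dist 0: {S8}
  dist 1: {S2}
  dist 2: {S10}
  dist 3: {S1, S12}
  dist 4: {S4}
  dist 5: {S3}
  dist 6: {S5, S9}
  dist 7: {S0, S11}
  dist 8: {S6}
  dist 9: {S7}
  -> S7 reached at distance 9
Shortest path length = 9

9


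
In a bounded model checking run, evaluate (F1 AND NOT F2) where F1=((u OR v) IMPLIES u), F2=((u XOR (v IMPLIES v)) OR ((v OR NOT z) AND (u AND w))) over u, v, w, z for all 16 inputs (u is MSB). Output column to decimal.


F1 = ((u OR v) IMPLIES u)
F2 = ((u XOR (v IMPLIES v)) OR ((v OR NOT z) AND (u AND w)))
Counterexample to F1=>F2 is where F1=1 and F2=0.
Evaluate each row (bits = u,v,w,z, MSB first):
  row 0 [0000]: F1=1 F2=1 -> F1&~F2 -> 0
  row 1 [0001]: F1=1 F2=1 -> F1&~F2 -> 0
  row 2 [0010]: F1=1 F2=1 -> F1&~F2 -> 0
  row 3 [0011]: F1=1 F2=1 -> F1&~F2 -> 0
  row 4 [0100]: F1=0 F2=1 -> F1&~F2 -> 0
  row 5 [0101]: F1=0 F2=1 -> F1&~F2 -> 0
  row 6 [0110]: F1=0 F2=1 -> F1&~F2 -> 0
  row 7 [0111]: F1=0 F2=1 -> F1&~F2 -> 0
  row 8 [1000]: F1=1 F2=0 -> F1&~F2 -> 1
  row 9 [1001]: F1=1 F2=0 -> F1&~F2 -> 1
  row 10 [1010]: F1=1 F2=1 -> F1&~F2 -> 0
  row 11 [1011]: F1=1 F2=0 -> F1&~F2 -> 1
  row 12 [1100]: F1=1 F2=0 -> F1&~F2 -> 1
  row 13 [1101]: F1=1 F2=0 -> F1&~F2 -> 1
  row 14 [1110]: F1=1 F2=1 -> F1&~F2 -> 0
  row 15 [1111]: F1=1 F2=1 -> F1&~F2 -> 0
Full result column, 4 rows per line (u,v fixed per line; w,z runs 00..11 left to right):
  rows 0-3 [u,v=00]: 0000  = hex 0
  rows 4-7 [u,v=01]: 0000  = hex 0
  rows 8-11 [u,v=10]: 1101  = hex D
  rows 12-15 [u,v=11]: 1100  = hex C
Counterexample vector (row 0 .. row 15) = 0000000011011100
Output column grouped in 4s = 0000 0000 1101 1100 = 0x00DC
Convert to decimal digit by digit (value = value*16 + digit):
  0 -> 0
  0*16 + 0 = 0
  0*16 + 13 (D) = 13
  13*16 + 12 (C) = 220
Decimal = 220

220


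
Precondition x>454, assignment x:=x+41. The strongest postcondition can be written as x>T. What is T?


Formula: sp(P, x:=E) = exists old_x. (x = E[old_x/x]) AND P[old_x/x] (old_x is the value of x before the assignment; eliminate old_x by solving x = E[old_x/x] for old_x)
Step 1: Precondition P: x>454, i.e. old_x > 454
Step 2: Assignment gives x = old_x + 41, so old_x = x - 41
Step 3: Substitute into P: x - 41 > 454
Step 4: Simplify: x > 454+41 = 495

495


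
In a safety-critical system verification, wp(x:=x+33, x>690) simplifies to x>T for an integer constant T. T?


Formula: wp(x:=E, P) = P[E/x] (substitute E for x in postcondition)
Step 1: Postcondition: x>690
Step 2: Substitute x+33 for x: x+33>690
Step 3: Solve for x: x > 690-33 = 657

657


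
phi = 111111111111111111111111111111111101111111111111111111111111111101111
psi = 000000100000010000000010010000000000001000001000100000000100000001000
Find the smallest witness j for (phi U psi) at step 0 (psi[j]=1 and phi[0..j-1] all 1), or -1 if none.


(phi U psi) at 0: need smallest j with psi[j]=1 and phi[i]=1 for all i in [0,j).
Scan from step 0:
  step 0: phi=1, psi=0 -> continue
  step 1: phi=1, psi=0 -> continue
  step 2: phi=1, psi=0 -> continue
  step 3: phi=1, psi=0 -> continue
  step 6: psi=1 and phi held for [0,6) -> witness found
Witness step = 6

6


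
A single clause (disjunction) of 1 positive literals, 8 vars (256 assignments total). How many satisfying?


Step 1: Total=2^8=256
Step 2: Unsat when all 1 false: 2^7=128
Step 3: Sat=256-128=128

128


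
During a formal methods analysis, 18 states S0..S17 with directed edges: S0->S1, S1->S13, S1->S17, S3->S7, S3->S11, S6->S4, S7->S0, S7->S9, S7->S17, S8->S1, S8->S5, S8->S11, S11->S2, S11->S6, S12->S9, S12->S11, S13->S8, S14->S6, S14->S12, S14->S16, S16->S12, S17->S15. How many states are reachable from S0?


BFS from S0:
  layer 0: {S0}
  layer 1: {S1}
  layer 2: {S13, S17}
  layer 3: {S8, S15}
  layer 4: {S5, S11}
  layer 5: {S2, S6}
  layer 6: {S4}
Reachable set: {S0, S1, S2, S4, S5, S6, S8, S11, S13, S15, S17}
Count = 11

11


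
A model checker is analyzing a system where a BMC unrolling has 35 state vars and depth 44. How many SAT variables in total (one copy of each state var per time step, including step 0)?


BMC unrolls to depth k, creating one copy of each state var for steps 0..k.
Step count = 44 + 1 = 45 (steps 0 through 44)
Vars per step = 35
Total = 35 * 45 = 1575

1575


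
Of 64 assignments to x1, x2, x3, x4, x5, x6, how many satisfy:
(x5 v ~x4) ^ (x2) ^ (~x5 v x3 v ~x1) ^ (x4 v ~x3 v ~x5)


CNF with 4 clauses over 6 vars (64 assignments).
An assignment satisfies CNF iff every clause has >=1 true literal.
Check each row (bits = x1,x2,x3,x4,x5,x6; clause T/F shown):
  row 0 [000000]: clauses=TFTT -> 0
  row 1 [000001]: clauses=TFTT -> 0
  row 2 [000010]: clauses=TFTT -> 0
  row 3 [000011]: clauses=TFTT -> 0
  row 4 [000100]: clauses=FFTT -> 0
  (every remaining row is evaluated the same way; all 64 results are listed next)
Full result column, 8 rows per line (x1,x2,x3 fixed per line; x4,x5,x6 runs 000..111 left to right):
  rows 0-7 [x1,x2,x3=000]: 00000000  (ones: 0)
  rows 8-15 [x1,x2,x3=001]: 00000000  (ones: 0)
  rows 16-23 [x1,x2,x3=010]: 11110011  (ones: 6)
  rows 24-31 [x1,x2,x3=011]: 11000011  (ones: 4)
  rows 32-39 [x1,x2,x3=100]: 00000000  (ones: 0)
  rows 40-47 [x1,x2,x3=101]: 00000000  (ones: 0)
  rows 48-55 [x1,x2,x3=110]: 11000000  (ones: 2)
  rows 56-63 [x1,x2,x3=111]: 11000011  (ones: 4)
Satisfying assignments = 0+0+6+4+0+0+2+4 = 16

16


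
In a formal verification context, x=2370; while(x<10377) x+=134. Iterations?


Step 1: x goes from 2370 toward 10377 by 134; the body runs while x<10377, so iterations = ceil((bound-start)/step)
Step 2: Distance=8007
Step 3: ceil(8007/134)=60

60


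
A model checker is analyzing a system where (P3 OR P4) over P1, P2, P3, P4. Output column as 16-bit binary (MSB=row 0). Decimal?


Formula: (P3 OR P4) over P1, P2, P3, P4 (16 rows)
Evaluate each row (bits = P1,P2,P3,P4, MSB first):
  row 0 [0000]: (0 OR 0) -> 0
  row 1 [0001]: (0 OR 1) -> 1
  row 2 [0010]: (1 OR 0) -> 1
  row 3 [0011]: (1 OR 1) -> 1
  row 4 [0100]: (0 OR 0) -> 0
  row 5 [0101]: (0 OR 1) -> 1
  row 6 [0110]: (1 OR 0) -> 1
  row 7 [0111]: (1 OR 1) -> 1
  row 8 [1000]: (0 OR 0) -> 0
  row 9 [1001]: (0 OR 1) -> 1
  row 10 [1010]: (1 OR 0) -> 1
  row 11 [1011]: (1 OR 1) -> 1
  row 12 [1100]: (0 OR 0) -> 0
  row 13 [1101]: (0 OR 1) -> 1
  row 14 [1110]: (1 OR 0) -> 1
  row 15 [1111]: (1 OR 1) -> 1
Full result column, 4 rows per line (P1,P2 fixed per line; P3,P4 runs 00..11 left to right):
  rows 0-3 [P1,P2=00]: 0111  = hex 7
  rows 4-7 [P1,P2=01]: 0111  = hex 7
  rows 8-11 [P1,P2=10]: 0111  = hex 7
  rows 12-15 [P1,P2=11]: 0111  = hex 7
Output column (row 0 .. row 15) = 0111011101110111
Output column grouped in 4s = 0111 0111 0111 0111 = 0x7777
Convert to decimal digit by digit (value = value*16 + digit):
  7 -> 7
  7*16 + 7 = 119
  119*16 + 7 = 1911
  1911*16 + 7 = 30583
Decimal = 30583

30583


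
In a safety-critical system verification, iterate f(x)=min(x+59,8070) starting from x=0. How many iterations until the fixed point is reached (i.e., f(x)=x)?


Step 1: x=0, cap=8070, increment=59
Step 2: x grows by 59 each step until capped at 8070; fixed point is x=8070
Step 3: iterations = ceil(8070/59) = 137

137


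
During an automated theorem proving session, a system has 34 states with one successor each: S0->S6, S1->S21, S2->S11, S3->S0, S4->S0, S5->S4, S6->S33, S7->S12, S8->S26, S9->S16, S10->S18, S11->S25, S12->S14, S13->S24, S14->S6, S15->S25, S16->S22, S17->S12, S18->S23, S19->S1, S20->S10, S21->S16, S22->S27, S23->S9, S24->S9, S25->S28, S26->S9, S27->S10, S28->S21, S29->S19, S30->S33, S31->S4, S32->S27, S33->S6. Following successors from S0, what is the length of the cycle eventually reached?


Trace from S0 until a state repeats:
  S0 -> S6 -> S33 -> S6
S6 first seen at step 1, revisited at step 3.
Cycle length = 3 - 1 = 2

2


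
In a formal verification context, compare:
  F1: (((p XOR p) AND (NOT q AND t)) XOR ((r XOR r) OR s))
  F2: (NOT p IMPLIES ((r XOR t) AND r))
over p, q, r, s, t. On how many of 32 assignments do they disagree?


F1 = (((p XOR p) AND (NOT q AND t)) XOR ((r XOR r) OR s))
F2 = (NOT p IMPLIES ((r XOR t) AND r))
Evaluate both on each of 32 rows (bits = p,q,r,s,t):
  row 0 [00000]: F1=0 F2=0 -> 0
  row 1 [00001]: F1=0 F2=0 -> 0
  row 2 [00010]: F1=1 F2=0 (differ) -> 1
  row 3 [00011]: F1=1 F2=0 (differ) -> 1
  row 4 [00100]: F1=0 F2=1 (differ) -> 1
  row 5 [00101]: F1=0 F2=0 -> 0
  row 6 [00110]: F1=1 F2=1 -> 0
  row 7 [00111]: F1=1 F2=0 (differ) -> 1
  row 8 [01000]: F1=0 F2=0 -> 0
  row 9 [01001]: F1=0 F2=0 -> 0
  row 10 [01010]: F1=1 F2=0 (differ) -> 1
  row 11 [01011]: F1=1 F2=0 (differ) -> 1
  row 12 [01100]: F1=0 F2=1 (differ) -> 1
  row 13 [01101]: F1=0 F2=0 -> 0
  row 14 [01110]: F1=1 F2=1 -> 0
  row 15 [01111]: F1=1 F2=0 (differ) -> 1
  row 16 [10000]: F1=0 F2=1 (differ) -> 1
  row 17 [10001]: F1=0 F2=1 (differ) -> 1
  row 18 [10010]: F1=1 F2=1 -> 0
  row 19 [10011]: F1=1 F2=1 -> 0
  row 20 [10100]: F1=0 F2=1 (differ) -> 1
  row 21 [10101]: F1=0 F2=1 (differ) -> 1
  row 22 [10110]: F1=1 F2=1 -> 0
  row 23 [10111]: F1=1 F2=1 -> 0
  row 24 [11000]: F1=0 F2=1 (differ) -> 1
  row 25 [11001]: F1=0 F2=1 (differ) -> 1
  row 26 [11010]: F1=1 F2=1 -> 0
  row 27 [11011]: F1=1 F2=1 -> 0
  row 28 [11100]: F1=0 F2=1 (differ) -> 1
  row 29 [11101]: F1=0 F2=1 (differ) -> 1
  row 30 [11110]: F1=1 F2=1 -> 0
  row 31 [11111]: F1=1 F2=1 -> 0
Full result column, 8 rows per line (p,q fixed per line; r,s,t runs 000..111 left to right):
  rows 0-7 [p,q=00]: 00111001  (ones: 4)
  rows 8-15 [p,q=01]: 00111001  (ones: 4)
  rows 16-23 [p,q=10]: 11001100  (ones: 4)
  rows 24-31 [p,q=11]: 11001100  (ones: 4)
Disagreements = 4+4+4+4 = 16

16


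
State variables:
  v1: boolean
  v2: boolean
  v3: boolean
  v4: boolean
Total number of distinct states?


State space = product of domain sizes of all variables.
Domain sizes:
  v1 (boolean): 2
  v2 (boolean): 2
  v3 (boolean): 2
  v4 (boolean): 2
Product = 2 * 2 * 2 * 2 = 16

16


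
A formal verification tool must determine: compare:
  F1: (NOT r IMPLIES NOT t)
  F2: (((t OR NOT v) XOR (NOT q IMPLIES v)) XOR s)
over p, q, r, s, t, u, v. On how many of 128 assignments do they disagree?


F1 = (NOT r IMPLIES NOT t)
F2 = (((t OR NOT v) XOR (NOT q IMPLIES v)) XOR s)
Evaluate both on each of 128 rows (bits = p,q,r,s,t,u,v):
  row 0 [0000000]: F1=1 F2=1 -> 0
  row 1 [0000001]: F1=1 F2=1 -> 0
  row 2 [0000010]: F1=1 F2=1 -> 0
  row 3 [0000011]: F1=1 F2=1 -> 0
  row 4 [0000100]: F1=0 F2=1 (differ) -> 1
  (every remaining row is evaluated the same way; all 128 results are listed next)
Full result column, 8 rows per line (p,q,r,s fixed per line; t,u,v runs 000..111 left to right):
  rows 0-7 [p,q,r,s=0000]: 00001010  (ones: 2)
  rows 8-15 [p,q,r,s=0001]: 11110101  (ones: 6)
  rows 16-23 [p,q,r,s=0010]: 00000101  (ones: 2)
  rows 24-31 [p,q,r,s=0011]: 11111010  (ones: 6)
  rows 32-39 [p,q,r,s=0100]: 10100000  (ones: 2)
  rows 40-47 [p,q,r,s=0101]: 01011111  (ones: 6)
  rows 48-55 [p,q,r,s=0110]: 10101111  (ones: 6)
  rows 56-63 [p,q,r,s=0111]: 01010000  (ones: 2)
  rows 64-71 [p,q,r,s=1000]: 00001010  (ones: 2)
  rows 72-79 [p,q,r,s=1001]: 11110101  (ones: 6)
  rows 80-87 [p,q,r,s=1010]: 00000101  (ones: 2)
  rows 88-95 [p,q,r,s=1011]: 11111010  (ones: 6)
  rows 96-103 [p,q,r,s=1100]: 10100000  (ones: 2)
  rows 104-111 [p,q,r,s=1101]: 01011111  (ones: 6)
  rows 112-119 [p,q,r,s=1110]: 10101111  (ones: 6)
  rows 120-127 [p,q,r,s=1111]: 01010000  (ones: 2)
Disagreements = 2+6+2+6+2+6+6+2+2+6+2+6+2+6+6+2 = 64

64


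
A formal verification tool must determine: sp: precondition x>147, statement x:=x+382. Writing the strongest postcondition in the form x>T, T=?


Formula: sp(P, x:=E) = exists old_x. (x = E[old_x/x]) AND P[old_x/x] (old_x is the value of x before the assignment; eliminate old_x by solving x = E[old_x/x] for old_x)
Step 1: Precondition P: x>147, i.e. old_x > 147
Step 2: Assignment gives x = old_x + 382, so old_x = x - 382
Step 3: Substitute into P: x - 382 > 147
Step 4: Simplify: x > 147+382 = 529

529


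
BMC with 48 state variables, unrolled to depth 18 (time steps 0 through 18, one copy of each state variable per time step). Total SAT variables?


BMC unrolls to depth k, creating one copy of each state var for steps 0..k.
Step count = 18 + 1 = 19 (steps 0 through 18)
Vars per step = 48
Total = 48 * 19 = 912

912


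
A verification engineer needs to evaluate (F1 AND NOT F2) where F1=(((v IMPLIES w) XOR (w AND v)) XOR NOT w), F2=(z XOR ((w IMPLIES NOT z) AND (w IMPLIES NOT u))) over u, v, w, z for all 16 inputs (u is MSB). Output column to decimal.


F1 = (((v IMPLIES w) XOR (w AND v)) XOR NOT w)
F2 = (z XOR ((w IMPLIES NOT z) AND (w IMPLIES NOT u)))
Counterexample to F1=>F2 is where F1=1 and F2=0.
Evaluate each row (bits = u,v,w,z, MSB first):
  row 0 [0000]: F1=0 F2=1 -> F1&~F2 -> 0
  row 1 [0001]: F1=0 F2=0 -> F1&~F2 -> 0
  row 2 [0010]: F1=1 F2=1 -> F1&~F2 -> 0
  row 3 [0011]: F1=1 F2=1 -> F1&~F2 -> 0
  row 4 [0100]: F1=1 F2=1 -> F1&~F2 -> 0
  row 5 [0101]: F1=1 F2=0 -> F1&~F2 -> 1
  row 6 [0110]: F1=0 F2=1 -> F1&~F2 -> 0
  row 7 [0111]: F1=0 F2=1 -> F1&~F2 -> 0
  row 8 [1000]: F1=0 F2=1 -> F1&~F2 -> 0
  row 9 [1001]: F1=0 F2=0 -> F1&~F2 -> 0
  row 10 [1010]: F1=1 F2=0 -> F1&~F2 -> 1
  row 11 [1011]: F1=1 F2=1 -> F1&~F2 -> 0
  row 12 [1100]: F1=1 F2=1 -> F1&~F2 -> 0
  row 13 [1101]: F1=1 F2=0 -> F1&~F2 -> 1
  row 14 [1110]: F1=0 F2=0 -> F1&~F2 -> 0
  row 15 [1111]: F1=0 F2=1 -> F1&~F2 -> 0
Full result column, 4 rows per line (u,v fixed per line; w,z runs 00..11 left to right):
  rows 0-3 [u,v=00]: 0000  = hex 0
  rows 4-7 [u,v=01]: 0100  = hex 4
  rows 8-11 [u,v=10]: 0010  = hex 2
  rows 12-15 [u,v=11]: 0100  = hex 4
Counterexample vector (row 0 .. row 15) = 0000010000100100
Output column grouped in 4s = 0000 0100 0010 0100 = 0x0424
Convert to decimal digit by digit (value = value*16 + digit):
  0 -> 0
  0*16 + 4 = 4
  4*16 + 2 = 66
  66*16 + 4 = 1060
Decimal = 1060

1060


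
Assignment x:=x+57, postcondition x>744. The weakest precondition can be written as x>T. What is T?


Formula: wp(x:=E, P) = P[E/x] (substitute E for x in postcondition)
Step 1: Postcondition: x>744
Step 2: Substitute x+57 for x: x+57>744
Step 3: Solve for x: x > 744-57 = 687

687


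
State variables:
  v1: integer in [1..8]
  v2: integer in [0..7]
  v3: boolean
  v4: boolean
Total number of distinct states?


State space = product of domain sizes of all variables.
Domain sizes:
  v1 (integer in [1..8]): 8
  v2 (integer in [0..7]): 8
  v3 (boolean): 2
  v4 (boolean): 2
Product = 8 * 8 * 2 * 2 = 256

256


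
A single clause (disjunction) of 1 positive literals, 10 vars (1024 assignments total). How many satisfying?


Step 1: Total=2^10=1024
Step 2: Unsat when all 1 false: 2^9=512
Step 3: Sat=1024-512=512

512


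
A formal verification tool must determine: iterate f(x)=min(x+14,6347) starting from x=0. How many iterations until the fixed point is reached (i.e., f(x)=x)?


Step 1: x=0, cap=6347, increment=14
Step 2: x grows by 14 each step until capped at 6347; fixed point is x=6347
Step 3: iterations = ceil(6347/14) = 454

454


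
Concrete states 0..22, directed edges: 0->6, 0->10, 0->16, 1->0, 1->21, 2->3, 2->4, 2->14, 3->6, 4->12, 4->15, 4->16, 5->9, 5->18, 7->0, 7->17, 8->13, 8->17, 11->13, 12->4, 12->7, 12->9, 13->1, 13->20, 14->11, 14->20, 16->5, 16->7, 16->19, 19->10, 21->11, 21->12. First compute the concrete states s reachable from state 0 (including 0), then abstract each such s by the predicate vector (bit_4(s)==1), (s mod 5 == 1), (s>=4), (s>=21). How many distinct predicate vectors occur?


BFS from 0:
Concrete reachable: {0, 5, 6, 7, 9, 10, 16, 17, 18, 19}
Abstract via predicates (bit_4(s)==1), (s mod 5 == 1), (s>=4), (s>=21):
  (0,0,0,0) <- {0}
  (0,0,1,0) <- {5, 7, 9, 10}
  (0,1,1,0) <- {6}
  (1,0,1,0) <- {17, 18, 19}
  (1,1,1,0) <- {16}
Distinct abstract states = 5

5


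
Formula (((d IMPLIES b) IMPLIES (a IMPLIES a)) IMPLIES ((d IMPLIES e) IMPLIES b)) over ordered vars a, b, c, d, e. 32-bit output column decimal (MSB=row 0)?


Formula: (((d IMPLIES b) IMPLIES (a IMPLIES a)) IMPLIES ((d IMPLIES e) IMPLIES b)) over a, b, c, d, e (32 rows)
Evaluate each row (bits = a,b,c,d,e, MSB first):
  row 0 [00000]: (((0 IMPLIES 0) IMPLIES (0 IMPLIES 0)) IMPLIES ((0 IMPLIES 0) IMPLIES 0)) -> 0
  row 1 [00001]: (((0 IMPLIES 0) IMPLIES (0 IMPLIES 0)) IMPLIES ((0 IMPLIES 1) IMPLIES 0)) -> 0
  row 2 [00010]: (((1 IMPLIES 0) IMPLIES (0 IMPLIES 0)) IMPLIES ((1 IMPLIES 0) IMPLIES 0)) -> 1
  row 3 [00011]: (((1 IMPLIES 0) IMPLIES (0 IMPLIES 0)) IMPLIES ((1 IMPLIES 1) IMPLIES 0)) -> 0
  row 4 [00100]: (((0 IMPLIES 0) IMPLIES (0 IMPLIES 0)) IMPLIES ((0 IMPLIES 0) IMPLIES 0)) -> 0
  row 5 [00101]: (((0 IMPLIES 0) IMPLIES (0 IMPLIES 0)) IMPLIES ((0 IMPLIES 1) IMPLIES 0)) -> 0
  row 6 [00110]: (((1 IMPLIES 0) IMPLIES (0 IMPLIES 0)) IMPLIES ((1 IMPLIES 0) IMPLIES 0)) -> 1
  row 7 [00111]: (((1 IMPLIES 0) IMPLIES (0 IMPLIES 0)) IMPLIES ((1 IMPLIES 1) IMPLIES 0)) -> 0
  row 8 [01000]: (((0 IMPLIES 1) IMPLIES (0 IMPLIES 0)) IMPLIES ((0 IMPLIES 0) IMPLIES 1)) -> 1
  row 9 [01001]: (((0 IMPLIES 1) IMPLIES (0 IMPLIES 0)) IMPLIES ((0 IMPLIES 1) IMPLIES 1)) -> 1
  row 10 [01010]: (((1 IMPLIES 1) IMPLIES (0 IMPLIES 0)) IMPLIES ((1 IMPLIES 0) IMPLIES 1)) -> 1
  row 11 [01011]: (((1 IMPLIES 1) IMPLIES (0 IMPLIES 0)) IMPLIES ((1 IMPLIES 1) IMPLIES 1)) -> 1
  row 12 [01100]: (((0 IMPLIES 1) IMPLIES (0 IMPLIES 0)) IMPLIES ((0 IMPLIES 0) IMPLIES 1)) -> 1
  row 13 [01101]: (((0 IMPLIES 1) IMPLIES (0 IMPLIES 0)) IMPLIES ((0 IMPLIES 1) IMPLIES 1)) -> 1
  row 14 [01110]: (((1 IMPLIES 1) IMPLIES (0 IMPLIES 0)) IMPLIES ((1 IMPLIES 0) IMPLIES 1)) -> 1
  row 15 [01111]: (((1 IMPLIES 1) IMPLIES (0 IMPLIES 0)) IMPLIES ((1 IMPLIES 1) IMPLIES 1)) -> 1
  row 16 [10000]: (((0 IMPLIES 0) IMPLIES (1 IMPLIES 1)) IMPLIES ((0 IMPLIES 0) IMPLIES 0)) -> 0
  row 17 [10001]: (((0 IMPLIES 0) IMPLIES (1 IMPLIES 1)) IMPLIES ((0 IMPLIES 1) IMPLIES 0)) -> 0
  row 18 [10010]: (((1 IMPLIES 0) IMPLIES (1 IMPLIES 1)) IMPLIES ((1 IMPLIES 0) IMPLIES 0)) -> 1
  row 19 [10011]: (((1 IMPLIES 0) IMPLIES (1 IMPLIES 1)) IMPLIES ((1 IMPLIES 1) IMPLIES 0)) -> 0
  row 20 [10100]: (((0 IMPLIES 0) IMPLIES (1 IMPLIES 1)) IMPLIES ((0 IMPLIES 0) IMPLIES 0)) -> 0
  row 21 [10101]: (((0 IMPLIES 0) IMPLIES (1 IMPLIES 1)) IMPLIES ((0 IMPLIES 1) IMPLIES 0)) -> 0
  row 22 [10110]: (((1 IMPLIES 0) IMPLIES (1 IMPLIES 1)) IMPLIES ((1 IMPLIES 0) IMPLIES 0)) -> 1
  row 23 [10111]: (((1 IMPLIES 0) IMPLIES (1 IMPLIES 1)) IMPLIES ((1 IMPLIES 1) IMPLIES 0)) -> 0
  row 24 [11000]: (((0 IMPLIES 1) IMPLIES (1 IMPLIES 1)) IMPLIES ((0 IMPLIES 0) IMPLIES 1)) -> 1
  row 25 [11001]: (((0 IMPLIES 1) IMPLIES (1 IMPLIES 1)) IMPLIES ((0 IMPLIES 1) IMPLIES 1)) -> 1
  row 26 [11010]: (((1 IMPLIES 1) IMPLIES (1 IMPLIES 1)) IMPLIES ((1 IMPLIES 0) IMPLIES 1)) -> 1
  row 27 [11011]: (((1 IMPLIES 1) IMPLIES (1 IMPLIES 1)) IMPLIES ((1 IMPLIES 1) IMPLIES 1)) -> 1
  row 28 [11100]: (((0 IMPLIES 1) IMPLIES (1 IMPLIES 1)) IMPLIES ((0 IMPLIES 0) IMPLIES 1)) -> 1
  row 29 [11101]: (((0 IMPLIES 1) IMPLIES (1 IMPLIES 1)) IMPLIES ((0 IMPLIES 1) IMPLIES 1)) -> 1
  row 30 [11110]: (((1 IMPLIES 1) IMPLIES (1 IMPLIES 1)) IMPLIES ((1 IMPLIES 0) IMPLIES 1)) -> 1
  row 31 [11111]: (((1 IMPLIES 1) IMPLIES (1 IMPLIES 1)) IMPLIES ((1 IMPLIES 1) IMPLIES 1)) -> 1
Full result column, 4 rows per line (a,b,c fixed per line; d,e runs 00..11 left to right):
  rows 0-3 [a,b,c=000]: 0010  = hex 2
  rows 4-7 [a,b,c=001]: 0010  = hex 2
  rows 8-11 [a,b,c=010]: 1111  = hex F
  rows 12-15 [a,b,c=011]: 1111  = hex F
  rows 16-19 [a,b,c=100]: 0010  = hex 2
  rows 20-23 [a,b,c=101]: 0010  = hex 2
  rows 24-27 [a,b,c=110]: 1111  = hex F
  rows 28-31 [a,b,c=111]: 1111  = hex F
Output column (row 0 .. row 31) = 00100010111111110010001011111111
Output column grouped in 4s = 0010 0010 1111 1111 0010 0010 1111 1111 = 0x22FF22FF
Convert to decimal digit by digit (value = value*16 + digit):
  2 -> 2
  2*16 + 2 = 34
  34*16 + 15 (F) = 559
  559*16 + 15 (F) = 8959
  8959*16 + 2 = 143346
  143346*16 + 2 = 2293538
  2293538*16 + 15 (F) = 36696623
  36696623*16 + 15 (F) = 587145983
Decimal = 587145983

587145983


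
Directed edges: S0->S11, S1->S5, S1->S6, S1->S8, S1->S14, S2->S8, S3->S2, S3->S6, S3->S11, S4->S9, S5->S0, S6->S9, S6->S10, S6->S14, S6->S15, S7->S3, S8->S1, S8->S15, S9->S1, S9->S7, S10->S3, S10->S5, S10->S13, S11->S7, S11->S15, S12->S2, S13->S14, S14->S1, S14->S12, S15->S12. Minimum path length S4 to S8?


BFS layer-by-layer from S4:
  dist 0: {S4}
  dist 1: {S9}
  dist 2: {S1, S7}
  dist 3: {S3, S5, S6, S8, S14}
  -> S8 reached at distance 3
Shortest path length = 3

3


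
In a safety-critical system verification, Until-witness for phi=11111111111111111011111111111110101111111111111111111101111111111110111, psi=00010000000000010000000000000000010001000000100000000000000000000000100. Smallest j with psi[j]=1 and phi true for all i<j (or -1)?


(phi U psi) at 0: need smallest j with psi[j]=1 and phi[i]=1 for all i in [0,j).
Scan from step 0:
  step 0: phi=1, psi=0 -> continue
  step 1: phi=1, psi=0 -> continue
  step 2: phi=1, psi=0 -> continue
  step 3: psi=1 and phi held for [0,3) -> witness found
Witness step = 3

3


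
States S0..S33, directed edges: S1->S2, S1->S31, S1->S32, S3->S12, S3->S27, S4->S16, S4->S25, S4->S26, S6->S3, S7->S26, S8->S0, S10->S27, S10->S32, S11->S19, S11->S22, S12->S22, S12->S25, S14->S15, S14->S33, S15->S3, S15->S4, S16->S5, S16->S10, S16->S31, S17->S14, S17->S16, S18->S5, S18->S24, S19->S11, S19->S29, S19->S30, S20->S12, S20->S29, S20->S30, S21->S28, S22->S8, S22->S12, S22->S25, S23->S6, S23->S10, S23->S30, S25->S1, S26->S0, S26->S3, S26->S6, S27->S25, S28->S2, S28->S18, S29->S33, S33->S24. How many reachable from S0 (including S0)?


BFS from S0:
  layer 0: {S0}
Reachable set: {S0}
Count = 1

1


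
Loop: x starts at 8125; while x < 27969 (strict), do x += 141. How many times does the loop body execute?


Step 1: x goes from 8125 toward 27969 by 141; the body runs while x<27969, so iterations = ceil((bound-start)/step)
Step 2: Distance=19844
Step 3: ceil(19844/141)=141

141


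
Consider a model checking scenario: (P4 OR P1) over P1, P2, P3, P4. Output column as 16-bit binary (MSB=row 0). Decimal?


Formula: (P4 OR P1) over P1, P2, P3, P4 (16 rows)
Evaluate each row (bits = P1,P2,P3,P4, MSB first):
  row 0 [0000]: (0 OR 0) -> 0
  row 1 [0001]: (1 OR 0) -> 1
  row 2 [0010]: (0 OR 0) -> 0
  row 3 [0011]: (1 OR 0) -> 1
  row 4 [0100]: (0 OR 0) -> 0
  row 5 [0101]: (1 OR 0) -> 1
  row 6 [0110]: (0 OR 0) -> 0
  row 7 [0111]: (1 OR 0) -> 1
  row 8 [1000]: (0 OR 1) -> 1
  row 9 [1001]: (1 OR 1) -> 1
  row 10 [1010]: (0 OR 1) -> 1
  row 11 [1011]: (1 OR 1) -> 1
  row 12 [1100]: (0 OR 1) -> 1
  row 13 [1101]: (1 OR 1) -> 1
  row 14 [1110]: (0 OR 1) -> 1
  row 15 [1111]: (1 OR 1) -> 1
Full result column, 4 rows per line (P1,P2 fixed per line; P3,P4 runs 00..11 left to right):
  rows 0-3 [P1,P2=00]: 0101  = hex 5
  rows 4-7 [P1,P2=01]: 0101  = hex 5
  rows 8-11 [P1,P2=10]: 1111  = hex F
  rows 12-15 [P1,P2=11]: 1111  = hex F
Output column (row 0 .. row 15) = 0101010111111111
Output column grouped in 4s = 0101 0101 1111 1111 = 0x55FF
Convert to decimal digit by digit (value = value*16 + digit):
  5 -> 5
  5*16 + 5 = 85
  85*16 + 15 (F) = 1375
  1375*16 + 15 (F) = 22015
Decimal = 22015

22015


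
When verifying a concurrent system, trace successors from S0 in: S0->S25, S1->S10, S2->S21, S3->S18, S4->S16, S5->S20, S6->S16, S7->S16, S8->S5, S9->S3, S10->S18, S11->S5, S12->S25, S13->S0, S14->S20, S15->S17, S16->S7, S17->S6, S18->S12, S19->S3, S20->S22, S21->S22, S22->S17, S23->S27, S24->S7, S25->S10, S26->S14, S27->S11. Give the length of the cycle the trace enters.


Trace from S0 until a state repeats:
  S0 -> S25 -> S10 -> S18 -> S12 -> S25
S25 first seen at step 1, revisited at step 5.
Cycle length = 5 - 1 = 4

4
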